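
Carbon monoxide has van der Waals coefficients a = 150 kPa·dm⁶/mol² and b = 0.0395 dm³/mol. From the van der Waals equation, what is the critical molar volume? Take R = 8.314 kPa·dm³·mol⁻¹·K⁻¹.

V_m,c ≈ 0.1185 dm³/mol

For a van der Waals gas, V_m,c = 3b.
V_m,c = 3×0.0395 = 0.1185 dm³/mol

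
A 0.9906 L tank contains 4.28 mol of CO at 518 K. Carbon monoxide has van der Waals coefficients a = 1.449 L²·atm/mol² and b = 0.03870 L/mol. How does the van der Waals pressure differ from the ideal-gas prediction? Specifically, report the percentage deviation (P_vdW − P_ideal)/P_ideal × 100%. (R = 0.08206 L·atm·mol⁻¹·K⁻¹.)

Ideal: P_ideal = nRT/V = (4.28)(0.08206)(518)/0.9906 = 183.657 atm
vdW: P = nRT/(V − nb) − a n²/V² = 181.930/0.824964 − 26.5434/0.981288 = 220.531 − 27.0496 = 193.481 atm
% deviation = (193.481 − 183.657)/183.657 × 100% = 5.35%

5.35 %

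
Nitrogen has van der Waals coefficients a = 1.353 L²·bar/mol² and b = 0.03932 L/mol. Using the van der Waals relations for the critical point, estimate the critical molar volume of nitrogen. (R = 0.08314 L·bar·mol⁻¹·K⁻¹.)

For a van der Waals gas, V_m,c = 3b.
V_m,c = 3×0.03932 = 0.1180 L/mol

V_m,c ≈ 0.1180 L/mol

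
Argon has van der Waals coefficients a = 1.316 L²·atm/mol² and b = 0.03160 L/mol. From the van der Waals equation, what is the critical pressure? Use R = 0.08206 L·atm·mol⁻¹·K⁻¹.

For a van der Waals gas, P_c = a/(27b²).
P_c = 1.316/(27×(0.03160)²) = 1.316/0.026961 = 48.81 atm

P_c ≈ 48.81 atm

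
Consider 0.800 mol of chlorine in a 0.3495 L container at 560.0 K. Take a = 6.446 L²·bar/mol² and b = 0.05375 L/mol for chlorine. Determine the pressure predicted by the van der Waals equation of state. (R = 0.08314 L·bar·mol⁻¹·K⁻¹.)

P ≈ 87.75 bar

P = nRT/(V − nb) − a n²/V²
nRT/(V − nb) = (0.800)(0.08314)(560.0)/(0.3495 − 0.800×0.05375) = 37.247/0.30650 = 121.52 bar
a n²/V² = (6.446)(0.800)²/(0.3495)² = 33.773 bar
P = 121.52 − 33.773 = 87.75 bar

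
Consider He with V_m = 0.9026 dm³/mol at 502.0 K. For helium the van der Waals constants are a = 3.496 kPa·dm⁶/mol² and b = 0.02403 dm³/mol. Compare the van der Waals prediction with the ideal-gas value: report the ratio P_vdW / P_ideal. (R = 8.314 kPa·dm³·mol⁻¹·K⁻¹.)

P_vdW / P_ideal ≈ 1.026

Ideal: P_ideal = RT/V_m = (8.314)(502.0)/0.9026 = 4624.01 kPa
vdW: P = RT/(V_m − b) − a/V_m² = 4173.63/0.878570 − 3.496/0.814687 = 4750.48 − 4.29122 = 4746.19 kPa
Ratio = 4746.19/4624.01 = 1.026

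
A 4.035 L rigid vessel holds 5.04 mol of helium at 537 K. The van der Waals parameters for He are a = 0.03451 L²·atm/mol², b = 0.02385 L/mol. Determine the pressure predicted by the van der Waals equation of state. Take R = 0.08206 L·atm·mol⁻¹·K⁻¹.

P = nRT/(V − nb) − a n²/V²
nRT/(V − nb) = (5.04)(0.08206)(537)/(4.035 − 5.04×0.02385) = 222.09/3.9148 = 56.731 atm
a n²/V² = (0.03451)(5.04)²/(4.035)² = 0.053842 atm
P = 56.731 − 0.053842 = 56.68 atm

P ≈ 56.68 atm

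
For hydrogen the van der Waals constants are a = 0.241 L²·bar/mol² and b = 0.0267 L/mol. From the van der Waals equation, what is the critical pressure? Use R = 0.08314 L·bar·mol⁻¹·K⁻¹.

For a van der Waals gas, P_c = a/(27b²).
P_c = 0.241/(27×(0.0267)²) = 0.241/0.019248 = 12.52 bar

P_c ≈ 12.52 bar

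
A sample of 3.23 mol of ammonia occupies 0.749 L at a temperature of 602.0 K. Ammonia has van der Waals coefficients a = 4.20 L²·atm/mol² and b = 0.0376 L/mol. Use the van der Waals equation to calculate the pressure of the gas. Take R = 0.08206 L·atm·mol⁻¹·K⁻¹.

P ≈ 176.2 atm

P = nRT/(V − nb) − a n²/V²
nRT/(V − nb) = (3.23)(0.08206)(602.0)/(0.749 − 3.23×0.0376) = 159.56/0.62755 = 254.26 atm
a n²/V² = (4.20)(3.23)²/(0.749)² = 78.107 atm
P = 254.26 − 78.107 = 176.2 atm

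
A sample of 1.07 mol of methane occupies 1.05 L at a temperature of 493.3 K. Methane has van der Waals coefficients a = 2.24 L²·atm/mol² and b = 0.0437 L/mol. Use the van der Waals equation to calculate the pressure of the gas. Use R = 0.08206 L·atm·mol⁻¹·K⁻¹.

P ≈ 40.85 atm

P = nRT/(V − nb) − a n²/V²
nRT/(V − nb) = (1.07)(0.08206)(493.3)/(1.05 − 1.07×0.0437) = 43.314/1.0032 = 43.176 atm
a n²/V² = (2.24)(1.07)²/(1.05)² = 2.3261 atm
P = 43.176 − 2.3261 = 40.85 atm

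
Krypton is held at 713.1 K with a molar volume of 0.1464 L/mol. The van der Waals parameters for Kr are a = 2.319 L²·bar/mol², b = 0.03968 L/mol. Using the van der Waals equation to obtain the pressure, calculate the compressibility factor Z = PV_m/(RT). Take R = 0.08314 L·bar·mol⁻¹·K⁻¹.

Z ≈ 1.105

P = RT/(V_m − b) − a/V_m² = (0.08314)(713.1)/(0.1464 − 0.03968) − 2.319/(0.1464)²
  = 59.287/0.10672 − 108.20 = 555.54 − 108.20 = 447.34 bar
Z = PV_m/(RT) = (447.34)(0.1464)/((0.08314)(713.1)) = 65.491/59.287 = 1.105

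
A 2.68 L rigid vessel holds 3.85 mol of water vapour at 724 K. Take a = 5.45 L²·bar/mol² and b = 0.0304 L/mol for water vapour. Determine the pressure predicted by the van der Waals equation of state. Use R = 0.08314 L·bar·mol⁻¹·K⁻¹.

P = nRT/(V − nb) − a n²/V²
nRT/(V − nb) = (3.85)(0.08314)(724)/(2.68 − 3.85×0.0304) = 231.74/2.5630 = 90.417 bar
a n²/V² = (5.45)(3.85)²/(2.68)² = 11.247 bar
P = 90.417 − 11.247 = 79.17 bar

P ≈ 79.17 bar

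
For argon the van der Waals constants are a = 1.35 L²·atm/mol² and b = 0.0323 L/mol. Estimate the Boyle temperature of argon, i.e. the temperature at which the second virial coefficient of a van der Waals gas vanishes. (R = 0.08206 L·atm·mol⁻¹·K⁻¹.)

For a van der Waals gas the second virial coefficient B₂ = b − a/(RT) vanishes at T_B = a/(Rb).
T_B = 1.35/(0.08206×0.0323) = 1.35/0.0026505 = 509.3 K

T_B ≈ 509.3 K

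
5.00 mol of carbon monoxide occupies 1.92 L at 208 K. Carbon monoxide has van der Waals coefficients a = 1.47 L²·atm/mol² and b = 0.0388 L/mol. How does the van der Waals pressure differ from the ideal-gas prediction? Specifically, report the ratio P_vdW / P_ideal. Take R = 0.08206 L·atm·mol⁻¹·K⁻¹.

P_vdW / P_ideal ≈ 0.8881

Ideal: P_ideal = nRT/V = (5.00)(0.08206)(208)/1.92 = 44.4492 atm
vdW: P = nRT/(V − nb) − a n²/V² = 85.3424/1.72600 − 36.7500/3.68640 = 49.4452 − 9.96908 = 39.4761 atm
Ratio = 39.4761/44.4492 = 0.8881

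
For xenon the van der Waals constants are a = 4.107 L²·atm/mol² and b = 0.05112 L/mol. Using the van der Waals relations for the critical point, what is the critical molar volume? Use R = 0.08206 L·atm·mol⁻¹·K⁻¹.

V_m,c ≈ 0.1534 L/mol

For a van der Waals gas, V_m,c = 3b.
V_m,c = 3×0.05112 = 0.1534 L/mol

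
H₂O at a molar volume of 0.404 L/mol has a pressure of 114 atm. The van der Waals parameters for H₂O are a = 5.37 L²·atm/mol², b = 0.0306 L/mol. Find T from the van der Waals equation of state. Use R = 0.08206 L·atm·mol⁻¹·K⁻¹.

T ≈ 668.4 K

T = (P + a/V_m²)(V_m − b)/R
P + a/V_m² = 114 + 5.37/(0.404)² = 146.90 atm
V_m − b = 0.404 − 0.0306 = 0.37340 L/mol
T = (146.90)(0.37340)/0.08206 = 668.4 K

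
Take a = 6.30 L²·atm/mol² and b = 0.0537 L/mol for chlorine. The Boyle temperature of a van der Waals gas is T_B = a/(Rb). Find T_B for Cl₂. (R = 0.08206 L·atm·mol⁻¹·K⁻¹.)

T_B ≈ 1430 K

For a van der Waals gas the second virial coefficient B₂ = b − a/(RT) vanishes at T_B = a/(Rb).
T_B = 6.30/(0.08206×0.0537) = 6.30/0.0044066 = 1430 K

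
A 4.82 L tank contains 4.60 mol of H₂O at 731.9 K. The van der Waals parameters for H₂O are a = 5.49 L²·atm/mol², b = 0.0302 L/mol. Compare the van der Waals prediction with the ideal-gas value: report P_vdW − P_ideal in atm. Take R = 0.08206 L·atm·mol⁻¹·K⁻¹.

Ideal: P_ideal = nRT/V = (4.60)(0.08206)(731.9)/4.82 = 57.3184 atm
vdW: P = nRT/(V − nb) − a n²/V² = 276.275/4.68108 − 116.168/23.2324 = 59.0195 − 5.00026 = 54.0192 atm
ΔP = 54.0192 − 57.3184 = -3.299 atm

ΔP ≈ -3.299 atm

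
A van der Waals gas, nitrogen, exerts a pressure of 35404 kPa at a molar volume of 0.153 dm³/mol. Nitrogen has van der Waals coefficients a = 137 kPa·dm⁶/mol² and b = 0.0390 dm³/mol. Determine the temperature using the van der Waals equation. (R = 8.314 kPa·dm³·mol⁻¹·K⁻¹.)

T = (P + a/V_m²)(V_m − b)/R
P + a/V_m² = 35404 + 137/(0.153)² = 41256 kPa
V_m − b = 0.153 − 0.0390 = 0.11400 dm³/mol
T = (41256)(0.11400)/8.314 = 565.7 K

T ≈ 565.7 K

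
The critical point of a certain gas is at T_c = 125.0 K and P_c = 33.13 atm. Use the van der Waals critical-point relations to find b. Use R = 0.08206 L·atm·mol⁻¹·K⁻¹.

From T_c = 8a/(27Rb) and P_c = a/(27b²): b = R T_c/(8 P_c).
b = (0.08206)(125.0)/(8×33.13) = 10.258/265.04 = 0.03870 L/mol

b ≈ 0.03870 L/mol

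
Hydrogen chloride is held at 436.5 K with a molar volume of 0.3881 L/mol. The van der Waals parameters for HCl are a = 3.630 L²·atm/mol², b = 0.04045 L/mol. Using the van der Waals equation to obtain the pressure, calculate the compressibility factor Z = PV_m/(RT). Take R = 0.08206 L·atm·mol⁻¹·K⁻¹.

Z ≈ 0.8552

P = RT/(V_m − b) − a/V_m² = (0.08206)(436.5)/(0.3881 − 0.04045) − 3.630/(0.3881)²
  = 35.819/0.34765 − 24.100 = 103.03 − 24.100 = 78.93 atm
Z = PV_m/(RT) = (78.93)(0.3881)/((0.08206)(436.5)) = 30.633/35.819 = 0.8552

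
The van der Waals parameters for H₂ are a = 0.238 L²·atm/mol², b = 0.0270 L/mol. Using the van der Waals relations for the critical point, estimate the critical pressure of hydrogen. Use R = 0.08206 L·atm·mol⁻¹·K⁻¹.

P_c ≈ 12.09 atm

For a van der Waals gas, P_c = a/(27b²).
P_c = 0.238/(27×(0.0270)²) = 0.238/0.019683 = 12.09 atm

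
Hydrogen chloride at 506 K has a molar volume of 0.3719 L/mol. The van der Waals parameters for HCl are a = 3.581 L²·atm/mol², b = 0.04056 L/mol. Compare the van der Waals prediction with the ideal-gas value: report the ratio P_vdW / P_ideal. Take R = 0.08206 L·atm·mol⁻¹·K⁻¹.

P_vdW / P_ideal ≈ 0.8905

Ideal: P_ideal = RT/V_m = (0.08206)(506)/0.3719 = 111.649 atm
vdW: P = RT/(V_m − b) − a/V_m² = 41.5224/0.331340 − 3.581/0.138310 = 125.317 − 25.8911 = 99.426 atm
Ratio = 99.426/111.649 = 0.8905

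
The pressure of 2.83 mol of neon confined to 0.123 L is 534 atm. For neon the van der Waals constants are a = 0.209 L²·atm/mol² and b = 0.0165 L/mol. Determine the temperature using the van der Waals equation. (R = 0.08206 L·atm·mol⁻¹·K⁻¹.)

T = (P + a n²/V²)(V − nb)/(nR)
P + a n²/V² = 534 + (0.209)(2.83)²/(0.123)² = 644.64 atm
V − nb = 0.123 − (2.83)(0.0165) = 0.076305 L
T = (644.64)(0.076305)/((2.83)(0.08206)) = 211.8 K

T ≈ 211.8 K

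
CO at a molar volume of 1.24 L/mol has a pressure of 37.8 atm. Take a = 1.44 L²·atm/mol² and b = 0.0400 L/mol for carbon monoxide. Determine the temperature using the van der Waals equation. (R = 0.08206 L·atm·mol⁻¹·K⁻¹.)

T = (P + a/V_m²)(V_m − b)/R
P + a/V_m² = 37.8 + 1.44/(1.24)² = 38.737 atm
V_m − b = 1.24 − 0.0400 = 1.2000 L/mol
T = (38.737)(1.2000)/0.08206 = 566.5 K

T ≈ 566.5 K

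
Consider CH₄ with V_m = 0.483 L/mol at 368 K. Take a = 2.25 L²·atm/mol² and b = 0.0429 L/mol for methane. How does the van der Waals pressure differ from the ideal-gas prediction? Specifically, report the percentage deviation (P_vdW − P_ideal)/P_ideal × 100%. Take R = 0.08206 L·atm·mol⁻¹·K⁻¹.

-5.68 %

Ideal: P_ideal = RT/V_m = (0.08206)(368)/0.483 = 62.5219 atm
vdW: P = RT/(V_m − b) − a/V_m² = 30.1981/0.440100 − 2.25/0.233289 = 68.6165 − 9.64469 = 58.9718 atm
% deviation = (58.9718 − 62.5219)/62.5219 × 100% = -5.68%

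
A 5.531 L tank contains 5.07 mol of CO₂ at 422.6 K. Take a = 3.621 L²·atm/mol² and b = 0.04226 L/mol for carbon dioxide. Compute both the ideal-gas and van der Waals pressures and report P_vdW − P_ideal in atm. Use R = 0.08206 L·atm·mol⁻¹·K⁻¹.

ΔP ≈ -1.762 atm

Ideal: P_ideal = nRT/V = (5.07)(0.08206)(422.6)/5.531 = 31.7882 atm
vdW: P = nRT/(V − nb) − a n²/V² = 175.820/5.31674 − 93.0774/30.5920 = 33.0691 − 3.04254 = 30.0266 atm
ΔP = 30.0266 − 31.7882 = -1.762 atm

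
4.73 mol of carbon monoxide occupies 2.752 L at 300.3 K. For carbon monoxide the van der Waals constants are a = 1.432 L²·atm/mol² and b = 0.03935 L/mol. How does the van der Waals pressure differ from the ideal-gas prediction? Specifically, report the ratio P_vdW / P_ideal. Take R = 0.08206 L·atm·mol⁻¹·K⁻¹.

P_vdW / P_ideal ≈ 0.9727

Ideal: P_ideal = nRT/V = (4.73)(0.08206)(300.3)/2.752 = 42.3545 atm
vdW: P = nRT/(V − nb) − a n²/V² = 116.560/2.56587 − 32.0380/7.57350 = 45.4271 − 4.23028 = 41.1968 atm
Ratio = 41.1968/42.3545 = 0.9727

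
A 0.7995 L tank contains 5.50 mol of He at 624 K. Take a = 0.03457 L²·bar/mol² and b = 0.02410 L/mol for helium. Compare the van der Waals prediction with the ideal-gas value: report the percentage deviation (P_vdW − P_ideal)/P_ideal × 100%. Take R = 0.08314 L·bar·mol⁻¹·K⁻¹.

19.42 %

Ideal: P_ideal = nRT/V = (5.50)(0.08314)(624)/0.7995 = 356.894 bar
vdW: P = nRT/(V − nb) − a n²/V² = 285.336/0.666950 − 1.04574/0.639200 = 427.822 − 1.63601 = 426.186 bar
% deviation = (426.186 − 356.894)/356.894 × 100% = 19.42%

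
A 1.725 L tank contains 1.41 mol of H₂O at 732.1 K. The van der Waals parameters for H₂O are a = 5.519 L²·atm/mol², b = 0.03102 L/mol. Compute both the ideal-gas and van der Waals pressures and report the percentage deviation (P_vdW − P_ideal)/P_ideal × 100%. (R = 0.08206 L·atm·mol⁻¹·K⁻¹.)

-4.91 %

Ideal: P_ideal = nRT/V = (1.41)(0.08206)(732.1)/1.725 = 49.1057 atm
vdW: P = nRT/(V − nb) − a n²/V² = 84.7073/1.68126 − 10.9723/2.97563 = 50.3832 − 3.68739 = 46.6958 atm
% deviation = (46.6958 − 49.1057)/49.1057 × 100% = -4.91%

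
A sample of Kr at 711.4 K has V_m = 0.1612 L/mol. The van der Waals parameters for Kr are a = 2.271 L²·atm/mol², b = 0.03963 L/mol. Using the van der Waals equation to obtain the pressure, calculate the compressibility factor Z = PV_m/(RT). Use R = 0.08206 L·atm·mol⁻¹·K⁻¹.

Z ≈ 1.085

P = RT/(V_m − b) − a/V_m² = (0.08206)(711.4)/(0.1612 − 0.03963) − 2.271/(0.1612)²
  = 58.377/0.12157 − 87.395 = 480.19 − 87.395 = 392.80 atm
Z = PV_m/(RT) = (392.80)(0.1612)/((0.08206)(711.4)) = 63.319/58.377 = 1.085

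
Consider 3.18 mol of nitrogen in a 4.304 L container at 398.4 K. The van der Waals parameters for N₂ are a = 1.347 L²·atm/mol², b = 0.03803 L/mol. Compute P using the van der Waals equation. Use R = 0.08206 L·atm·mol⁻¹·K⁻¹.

P ≈ 24.12 atm

P = nRT/(V − nb) − a n²/V²
nRT/(V − nb) = (3.18)(0.08206)(398.4)/(4.304 − 3.18×0.03803) = 103.96/4.1831 = 24.852 atm
a n²/V² = (1.347)(3.18)²/(4.304)² = 0.73532 atm
P = 24.852 − 0.73532 = 24.12 atm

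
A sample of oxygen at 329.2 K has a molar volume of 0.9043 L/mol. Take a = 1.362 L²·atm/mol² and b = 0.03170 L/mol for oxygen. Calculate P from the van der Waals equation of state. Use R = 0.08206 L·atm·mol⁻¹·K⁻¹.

P ≈ 29.29 atm

P = RT/(V_m − b) − a/V_m²
RT/(V_m − b) = (0.08206)(329.2)/(0.9043 − 0.03170) = 27.014/0.87260 = 30.958 atm
a/V_m² = 1.362/(0.9043)² = 1.6655 atm
P = 30.958 − 1.6655 = 29.29 atm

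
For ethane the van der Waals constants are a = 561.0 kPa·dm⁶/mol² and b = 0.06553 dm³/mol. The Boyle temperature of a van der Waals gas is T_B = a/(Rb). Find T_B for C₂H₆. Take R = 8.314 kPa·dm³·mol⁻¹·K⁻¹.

T_B ≈ 1030 K

For a van der Waals gas the second virial coefficient B₂ = b − a/(RT) vanishes at T_B = a/(Rb).
T_B = 561.0/(8.314×0.06553) = 561.0/0.54482 = 1030 K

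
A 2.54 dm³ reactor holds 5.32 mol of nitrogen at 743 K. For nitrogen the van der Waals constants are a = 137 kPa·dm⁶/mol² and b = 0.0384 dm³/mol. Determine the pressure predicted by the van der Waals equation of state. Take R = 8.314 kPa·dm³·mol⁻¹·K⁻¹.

P ≈ 13469 kPa

P = nRT/(V − nb) − a n²/V²
nRT/(V − nb) = (5.32)(8.314)(743)/(2.54 − 5.32×0.0384) = 32863/2.3357 = 14070 kPa
a n²/V² = (137)(5.32)²/(2.54)² = 601.00 kPa
P = 14070 − 601.00 = 13469 kPa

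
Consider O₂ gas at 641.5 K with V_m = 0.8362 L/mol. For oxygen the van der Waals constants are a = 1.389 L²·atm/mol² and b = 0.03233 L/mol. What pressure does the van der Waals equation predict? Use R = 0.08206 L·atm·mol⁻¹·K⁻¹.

P ≈ 63.50 atm

P = RT/(V_m − b) − a/V_m²
RT/(V_m − b) = (0.08206)(641.5)/(0.8362 − 0.03233) = 52.641/0.80387 = 65.484 atm
a/V_m² = 1.389/(0.8362)² = 1.9865 atm
P = 65.484 − 1.9865 = 63.50 atm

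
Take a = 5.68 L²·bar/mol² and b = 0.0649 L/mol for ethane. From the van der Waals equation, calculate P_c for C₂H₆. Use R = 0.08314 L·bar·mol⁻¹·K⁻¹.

P_c ≈ 49.95 bar

For a van der Waals gas, P_c = a/(27b²).
P_c = 5.68/(27×(0.0649)²) = 5.68/0.11372 = 49.95 bar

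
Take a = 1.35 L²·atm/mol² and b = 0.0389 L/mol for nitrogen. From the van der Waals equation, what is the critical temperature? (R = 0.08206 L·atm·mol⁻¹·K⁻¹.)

For a van der Waals gas, T_c = 8a/(27Rb).
T_c = 8×1.35/(27×0.08206×0.0389) = 10.800/0.086188 = 125.3 K

T_c ≈ 125.3 K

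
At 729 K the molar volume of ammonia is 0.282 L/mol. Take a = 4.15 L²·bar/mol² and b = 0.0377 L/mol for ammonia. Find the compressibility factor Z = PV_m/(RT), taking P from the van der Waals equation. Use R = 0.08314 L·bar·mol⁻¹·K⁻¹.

Z ≈ 0.9115

P = RT/(V_m − b) − a/V_m² = (0.08314)(729)/(0.282 − 0.0377) − 4.15/(0.282)²
  = 60.609/0.24430 − 52.186 = 248.09 − 52.186 = 195.90 bar
Z = PV_m/(RT) = (195.90)(0.282)/((0.08314)(729)) = 55.244/60.609 = 0.9115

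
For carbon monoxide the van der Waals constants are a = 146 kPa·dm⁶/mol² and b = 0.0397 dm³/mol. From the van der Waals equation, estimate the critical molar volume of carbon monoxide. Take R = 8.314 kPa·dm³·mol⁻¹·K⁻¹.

For a van der Waals gas, V_m,c = 3b.
V_m,c = 3×0.0397 = 0.1191 dm³/mol

V_m,c ≈ 0.1191 dm³/mol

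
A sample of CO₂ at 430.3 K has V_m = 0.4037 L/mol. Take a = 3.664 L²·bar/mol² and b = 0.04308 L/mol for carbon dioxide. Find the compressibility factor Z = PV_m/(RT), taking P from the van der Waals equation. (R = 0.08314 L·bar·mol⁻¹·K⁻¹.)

P = RT/(V_m − b) − a/V_m² = (0.08314)(430.3)/(0.4037 − 0.04308) − 3.664/(0.4037)²
  = 35.775/0.36062 − 22.482 = 99.204 − 22.482 = 76.722 bar
Z = PV_m/(RT) = (76.722)(0.4037)/((0.08314)(430.3)) = 30.973/35.775 = 0.8658

Z ≈ 0.8658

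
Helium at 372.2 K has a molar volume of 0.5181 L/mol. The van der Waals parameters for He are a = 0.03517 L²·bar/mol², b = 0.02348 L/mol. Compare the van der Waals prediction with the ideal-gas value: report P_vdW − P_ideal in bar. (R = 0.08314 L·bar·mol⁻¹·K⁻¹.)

Ideal: P_ideal = RT/V_m = (0.08314)(372.2)/0.5181 = 59.7273 bar
vdW: P = RT/(V_m − b) − a/V_m² = 30.9447/0.494620 − 0.03517/0.268428 = 62.5626 − 0.131022 = 62.4316 bar
ΔP = 62.4316 − 59.7273 = 2.704 bar

ΔP ≈ 2.704 bar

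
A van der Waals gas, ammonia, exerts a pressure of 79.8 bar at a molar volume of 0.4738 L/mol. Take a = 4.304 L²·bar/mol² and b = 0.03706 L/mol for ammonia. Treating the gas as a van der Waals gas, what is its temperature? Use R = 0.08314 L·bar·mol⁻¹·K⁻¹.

T = (P + a/V_m²)(V_m − b)/R
P + a/V_m² = 79.8 + 4.304/(0.4738)² = 98.973 bar
V_m − b = 0.4738 − 0.03706 = 0.43674 L/mol
T = (98.973)(0.43674)/0.08314 = 519.9 K

T ≈ 519.9 K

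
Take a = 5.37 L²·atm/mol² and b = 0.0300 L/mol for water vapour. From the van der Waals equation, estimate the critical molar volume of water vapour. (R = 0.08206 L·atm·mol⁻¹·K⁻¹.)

V_m,c ≈ 0.09000 L/mol

For a van der Waals gas, V_m,c = 3b.
V_m,c = 3×0.0300 = 0.09000 L/mol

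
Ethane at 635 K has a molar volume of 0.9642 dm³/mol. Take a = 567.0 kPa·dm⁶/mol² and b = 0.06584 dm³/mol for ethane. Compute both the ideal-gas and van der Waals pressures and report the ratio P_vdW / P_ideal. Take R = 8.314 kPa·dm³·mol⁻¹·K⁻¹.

Ideal: P_ideal = RT/V_m = (8.314)(635)/0.9642 = 5475.41 kPa
vdW: P = RT/(V_m − b) − a/V_m² = 5279.39/0.898360 − 567.0/0.929682 = 5876.70 − 609.886 = 5266.81 kPa
Ratio = 5266.81/5475.41 = 0.9619

P_vdW / P_ideal ≈ 0.9619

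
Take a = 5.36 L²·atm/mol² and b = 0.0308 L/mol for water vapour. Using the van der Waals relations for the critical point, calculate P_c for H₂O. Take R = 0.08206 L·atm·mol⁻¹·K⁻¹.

For a van der Waals gas, P_c = a/(27b²).
P_c = 5.36/(27×(0.0308)²) = 5.36/0.025613 = 209.3 atm

P_c ≈ 209.3 atm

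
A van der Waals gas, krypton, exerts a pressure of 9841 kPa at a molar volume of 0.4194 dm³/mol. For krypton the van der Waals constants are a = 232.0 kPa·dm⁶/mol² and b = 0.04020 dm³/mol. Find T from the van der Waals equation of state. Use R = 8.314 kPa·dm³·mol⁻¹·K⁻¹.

T ≈ 509.0 K

T = (P + a/V_m²)(V_m − b)/R
P + a/V_m² = 9841 + 232.0/(0.4194)² = 11160 kPa
V_m − b = 0.4194 − 0.04020 = 0.37920 dm³/mol
T = (11160)(0.37920)/8.314 = 509.0 K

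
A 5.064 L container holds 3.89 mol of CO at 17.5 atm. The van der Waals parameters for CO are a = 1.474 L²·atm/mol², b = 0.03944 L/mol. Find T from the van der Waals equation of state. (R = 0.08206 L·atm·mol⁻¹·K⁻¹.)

T = (P + a n²/V²)(V − nb)/(nR)
P + a n²/V² = 17.5 + (1.474)(3.89)²/(5.064)² = 18.370 atm
V − nb = 5.064 − (3.89)(0.03944) = 4.9106 L
T = (18.370)(4.9106)/((3.89)(0.08206)) = 282.6 K

T ≈ 282.6 K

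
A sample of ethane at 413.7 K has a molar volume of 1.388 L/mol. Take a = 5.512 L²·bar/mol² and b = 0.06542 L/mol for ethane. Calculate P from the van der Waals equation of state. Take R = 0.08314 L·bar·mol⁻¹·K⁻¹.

P = RT/(V_m − b) − a/V_m²
RT/(V_m − b) = (0.08314)(413.7)/(1.388 − 0.06542) = 34.395/1.3226 = 26.006 bar
a/V_m² = 5.512/(1.388)² = 2.8611 bar
P = 26.006 − 2.8611 = 23.14 bar

P ≈ 23.14 bar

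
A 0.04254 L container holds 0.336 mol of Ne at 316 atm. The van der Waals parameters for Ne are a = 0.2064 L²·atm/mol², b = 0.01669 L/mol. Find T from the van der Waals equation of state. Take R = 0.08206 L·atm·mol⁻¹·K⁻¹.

T ≈ 440.5 K

T = (P + a n²/V²)(V − nb)/(nR)
P + a n²/V² = 316 + (0.2064)(0.336)²/(0.04254)² = 328.88 atm
V − nb = 0.04254 − (0.336)(0.01669) = 0.036932 L
T = (328.88)(0.036932)/((0.336)(0.08206)) = 440.5 K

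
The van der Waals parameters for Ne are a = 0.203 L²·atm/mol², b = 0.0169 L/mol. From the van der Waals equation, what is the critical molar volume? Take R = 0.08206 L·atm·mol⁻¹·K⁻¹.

V_m,c ≈ 0.05070 L/mol

For a van der Waals gas, V_m,c = 3b.
V_m,c = 3×0.0169 = 0.05070 L/mol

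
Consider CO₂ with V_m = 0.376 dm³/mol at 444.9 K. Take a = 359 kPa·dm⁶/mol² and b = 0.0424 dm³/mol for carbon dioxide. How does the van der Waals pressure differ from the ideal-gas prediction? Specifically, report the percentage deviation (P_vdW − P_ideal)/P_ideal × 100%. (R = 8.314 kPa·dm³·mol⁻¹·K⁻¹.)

Ideal: P_ideal = RT/V_m = (8.314)(444.9)/0.376 = 9837.50 kPa
vdW: P = RT/(V_m − b) − a/V_m² = 3698.90/0.333600 − 359/0.141376 = 11087.8 − 2539.33 = 8548.5 kPa
% deviation = (8548.5 − 9837.50)/9837.50 × 100% = -13.10%

-13.10 %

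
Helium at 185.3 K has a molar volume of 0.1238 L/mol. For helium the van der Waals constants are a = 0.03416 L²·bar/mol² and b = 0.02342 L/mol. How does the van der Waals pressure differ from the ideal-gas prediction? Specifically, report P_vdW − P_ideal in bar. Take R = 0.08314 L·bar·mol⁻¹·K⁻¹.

ΔP ≈ 26.81 bar

Ideal: P_ideal = RT/V_m = (0.08314)(185.3)/0.1238 = 124.441 bar
vdW: P = RT/(V_m − b) − a/V_m² = 15.4058/0.100380 − 0.03416/0.0153264 = 153.475 − 2.22883 = 151.246 bar
ΔP = 151.246 − 124.441 = 26.81 bar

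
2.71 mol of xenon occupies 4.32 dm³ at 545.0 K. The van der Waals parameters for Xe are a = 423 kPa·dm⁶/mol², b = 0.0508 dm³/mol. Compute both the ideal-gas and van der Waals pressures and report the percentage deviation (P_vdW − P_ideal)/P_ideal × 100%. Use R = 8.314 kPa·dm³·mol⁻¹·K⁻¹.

-2.56 %

Ideal: P_ideal = nRT/V = (2.71)(8.314)(545.0)/4.32 = 2842.44 kPa
vdW: P = nRT/(V − nb) − a n²/V² = 12279.4/4.18233 − 3106.55/18.6624 = 2936.02 − 166.460 = 2769.56 kPa
% deviation = (2769.56 − 2842.44)/2842.44 × 100% = -2.56%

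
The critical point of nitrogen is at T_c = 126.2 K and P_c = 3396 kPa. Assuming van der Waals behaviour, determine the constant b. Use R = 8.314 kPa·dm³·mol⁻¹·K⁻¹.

b ≈ 0.03862 dm³/mol

From T_c = 8a/(27Rb) and P_c = a/(27b²): b = R T_c/(8 P_c).
b = (8.314)(126.2)/(8×3396) = 1049.2/27168 = 0.03862 dm³/mol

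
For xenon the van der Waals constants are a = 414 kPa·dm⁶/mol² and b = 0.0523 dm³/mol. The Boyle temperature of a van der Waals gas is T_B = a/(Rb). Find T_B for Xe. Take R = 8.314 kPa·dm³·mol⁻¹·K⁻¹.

For a van der Waals gas the second virial coefficient B₂ = b − a/(RT) vanishes at T_B = a/(Rb).
T_B = 414/(8.314×0.0523) = 414/0.43482 = 952.1 K

T_B ≈ 952.1 K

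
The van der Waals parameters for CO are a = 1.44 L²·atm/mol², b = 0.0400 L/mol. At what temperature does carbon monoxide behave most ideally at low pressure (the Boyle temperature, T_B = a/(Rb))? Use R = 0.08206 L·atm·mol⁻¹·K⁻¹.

For a van der Waals gas the second virial coefficient B₂ = b − a/(RT) vanishes at T_B = a/(Rb).
T_B = 1.44/(0.08206×0.0400) = 1.44/0.0032824 = 438.7 K

T_B ≈ 438.7 K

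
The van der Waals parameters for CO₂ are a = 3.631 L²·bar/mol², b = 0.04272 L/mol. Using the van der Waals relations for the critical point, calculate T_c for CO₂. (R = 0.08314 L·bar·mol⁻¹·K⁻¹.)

T_c ≈ 302.9 K

For a van der Waals gas, T_c = 8a/(27Rb).
T_c = 8×3.631/(27×0.08314×0.04272) = 29.048/0.095897 = 302.9 K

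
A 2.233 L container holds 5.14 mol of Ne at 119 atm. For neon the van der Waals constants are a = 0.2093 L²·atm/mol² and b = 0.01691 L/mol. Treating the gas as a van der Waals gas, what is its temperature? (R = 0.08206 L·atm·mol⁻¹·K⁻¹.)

T ≈ 611.1 K

T = (P + a n²/V²)(V − nb)/(nR)
P + a n²/V² = 119 + (0.2093)(5.14)²/(2.233)² = 120.11 atm
V − nb = 2.233 − (5.14)(0.01691) = 2.1461 L
T = (120.11)(2.1461)/((5.14)(0.08206)) = 611.1 K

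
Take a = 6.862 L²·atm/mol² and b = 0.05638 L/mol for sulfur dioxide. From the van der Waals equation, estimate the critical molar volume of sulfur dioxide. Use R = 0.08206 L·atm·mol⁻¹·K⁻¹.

For a van der Waals gas, V_m,c = 3b.
V_m,c = 3×0.05638 = 0.1691 L/mol

V_m,c ≈ 0.1691 L/mol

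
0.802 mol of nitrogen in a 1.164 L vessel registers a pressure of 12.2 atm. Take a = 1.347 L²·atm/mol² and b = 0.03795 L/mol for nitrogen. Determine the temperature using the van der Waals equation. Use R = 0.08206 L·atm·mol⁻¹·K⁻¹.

T ≈ 221.1 K

T = (P + a n²/V²)(V − nb)/(nR)
P + a n²/V² = 12.2 + (1.347)(0.802)²/(1.164)² = 12.839 atm
V − nb = 1.164 − (0.802)(0.03795) = 1.1336 L
T = (12.839)(1.1336)/((0.802)(0.08206)) = 221.1 K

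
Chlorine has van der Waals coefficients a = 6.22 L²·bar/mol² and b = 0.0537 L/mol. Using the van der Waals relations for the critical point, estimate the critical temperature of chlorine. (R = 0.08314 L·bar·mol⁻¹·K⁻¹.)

For a van der Waals gas, T_c = 8a/(27Rb).
T_c = 8×6.22/(27×0.08314×0.0537) = 49.760/0.12054 = 412.8 K

T_c ≈ 412.8 K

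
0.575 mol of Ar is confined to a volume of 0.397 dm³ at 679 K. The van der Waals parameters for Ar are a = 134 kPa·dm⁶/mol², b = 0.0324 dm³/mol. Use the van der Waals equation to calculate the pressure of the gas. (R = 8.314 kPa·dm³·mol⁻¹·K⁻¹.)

P = nRT/(V − nb) − a n²/V²
nRT/(V − nb) = (0.575)(8.314)(679)/(0.397 − 0.575×0.0324) = 3246.0/0.37837 = 8578.9 kPa
a n²/V² = (134)(0.575)²/(0.397)² = 281.10 kPa
P = 8578.9 − 281.10 = 8298 kPa

P ≈ 8298 kPa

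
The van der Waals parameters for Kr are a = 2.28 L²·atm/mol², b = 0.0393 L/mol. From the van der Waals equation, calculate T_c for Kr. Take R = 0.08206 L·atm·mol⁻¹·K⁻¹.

T_c ≈ 209.5 K

For a van der Waals gas, T_c = 8a/(27Rb).
T_c = 8×2.28/(27×0.08206×0.0393) = 18.240/0.087074 = 209.5 K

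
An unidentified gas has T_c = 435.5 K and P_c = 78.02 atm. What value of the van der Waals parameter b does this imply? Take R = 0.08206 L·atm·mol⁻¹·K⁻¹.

From T_c = 8a/(27Rb) and P_c = a/(27b²): b = R T_c/(8 P_c).
b = (0.08206)(435.5)/(8×78.02) = 35.737/624.16 = 0.05726 L/mol

b ≈ 0.05726 L/mol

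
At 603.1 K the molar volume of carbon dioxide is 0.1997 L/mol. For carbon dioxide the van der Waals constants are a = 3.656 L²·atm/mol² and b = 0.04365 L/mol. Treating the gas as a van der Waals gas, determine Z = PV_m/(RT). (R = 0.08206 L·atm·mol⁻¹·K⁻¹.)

P = RT/(V_m − b) − a/V_m² = (0.08206)(603.1)/(0.1997 − 0.04365) − 3.656/(0.1997)²
  = 49.490/0.15605 − 91.675 = 317.14 − 91.675 = 225.47 atm
Z = PV_m/(RT) = (225.47)(0.1997)/((0.08206)(603.1)) = 45.026/49.490 = 0.9098

Z ≈ 0.9098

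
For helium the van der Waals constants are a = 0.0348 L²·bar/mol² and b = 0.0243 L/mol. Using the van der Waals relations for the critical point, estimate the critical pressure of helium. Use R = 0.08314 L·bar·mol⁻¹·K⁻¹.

For a van der Waals gas, P_c = a/(27b²).
P_c = 0.0348/(27×(0.0243)²) = 0.0348/0.015943 = 2.183 bar

P_c ≈ 2.183 bar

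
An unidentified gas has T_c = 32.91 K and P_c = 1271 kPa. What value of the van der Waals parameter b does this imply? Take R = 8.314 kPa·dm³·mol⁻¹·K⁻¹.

b ≈ 0.02691 dm³/mol

From T_c = 8a/(27Rb) and P_c = a/(27b²): b = R T_c/(8 P_c).
b = (8.314)(32.91)/(8×1271) = 273.61/10168 = 0.02691 dm³/mol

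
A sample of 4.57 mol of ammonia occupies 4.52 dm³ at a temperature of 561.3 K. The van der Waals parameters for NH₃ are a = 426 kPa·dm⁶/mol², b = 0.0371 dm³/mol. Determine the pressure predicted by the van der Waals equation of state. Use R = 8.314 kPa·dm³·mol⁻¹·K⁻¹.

P ≈ 4467 kPa

P = nRT/(V − nb) − a n²/V²
nRT/(V − nb) = (4.57)(8.314)(561.3)/(4.52 − 4.57×0.0371) = 21327/4.3505 = 4902.2 kPa
a n²/V² = (426)(4.57)²/(4.52)² = 435.48 kPa
P = 4902.2 − 435.48 = 4467 kPa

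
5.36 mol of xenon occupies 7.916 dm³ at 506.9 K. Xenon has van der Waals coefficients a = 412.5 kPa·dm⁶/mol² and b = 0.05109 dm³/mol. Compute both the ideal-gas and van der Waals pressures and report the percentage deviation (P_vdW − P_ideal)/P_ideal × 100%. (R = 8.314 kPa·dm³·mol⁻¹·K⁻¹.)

Ideal: P_ideal = nRT/V = (5.36)(8.314)(506.9)/7.916 = 2853.59 kPa
vdW: P = nRT/(V − nb) − a n²/V² = 22589.0/7.64216 − 11851.0/62.6631 = 2955.84 − 189.122 = 2766.72 kPa
% deviation = (2766.72 − 2853.59)/2853.59 × 100% = -3.04%

-3.04 %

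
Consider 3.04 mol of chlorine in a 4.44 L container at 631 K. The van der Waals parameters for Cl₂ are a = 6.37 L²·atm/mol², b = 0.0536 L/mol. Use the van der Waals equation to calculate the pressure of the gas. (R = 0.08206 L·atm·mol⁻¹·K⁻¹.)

P ≈ 33.82 atm

P = nRT/(V − nb) − a n²/V²
nRT/(V − nb) = (3.04)(0.08206)(631)/(4.44 − 3.04×0.0536) = 157.41/4.2771 = 36.803 atm
a n²/V² = (6.37)(3.04)²/(4.44)² = 2.9862 atm
P = 36.803 − 2.9862 = 33.82 atm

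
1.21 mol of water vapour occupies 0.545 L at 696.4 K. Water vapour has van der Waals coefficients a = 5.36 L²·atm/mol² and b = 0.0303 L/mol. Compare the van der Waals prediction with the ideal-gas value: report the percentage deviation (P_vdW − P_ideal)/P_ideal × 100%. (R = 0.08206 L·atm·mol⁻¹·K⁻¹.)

Ideal: P_ideal = nRT/V = (1.21)(0.08206)(696.4)/0.545 = 126.876 atm
vdW: P = nRT/(V − nb) − a n²/V² = 69.1474/0.508337 − 7.84758/0.297025 = 136.027 − 26.4206 = 109.606 atm
% deviation = (109.606 − 126.876)/126.876 × 100% = -13.61%

-13.61 %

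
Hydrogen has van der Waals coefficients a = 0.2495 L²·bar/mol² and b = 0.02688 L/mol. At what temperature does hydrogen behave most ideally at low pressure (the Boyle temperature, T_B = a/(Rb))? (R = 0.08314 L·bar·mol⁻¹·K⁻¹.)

For a van der Waals gas the second virial coefficient B₂ = b − a/(RT) vanishes at T_B = a/(Rb).
T_B = 0.2495/(0.08314×0.02688) = 0.2495/0.0022348 = 111.6 K

T_B ≈ 111.6 K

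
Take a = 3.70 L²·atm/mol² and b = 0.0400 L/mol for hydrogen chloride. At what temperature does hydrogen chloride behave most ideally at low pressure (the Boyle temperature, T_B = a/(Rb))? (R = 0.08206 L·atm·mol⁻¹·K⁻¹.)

T_B ≈ 1127 K

For a van der Waals gas the second virial coefficient B₂ = b − a/(RT) vanishes at T_B = a/(Rb).
T_B = 3.70/(0.08206×0.0400) = 3.70/0.0032824 = 1127 K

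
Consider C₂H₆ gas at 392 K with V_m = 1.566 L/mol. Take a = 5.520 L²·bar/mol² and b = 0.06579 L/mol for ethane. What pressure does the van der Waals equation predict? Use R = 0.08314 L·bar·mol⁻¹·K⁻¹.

P ≈ 19.47 bar

P = RT/(V_m − b) − a/V_m²
RT/(V_m − b) = (0.08314)(392)/(1.566 − 0.06579) = 32.591/1.5002 = 21.724 bar
a/V_m² = 5.520/(1.566)² = 2.2509 bar
P = 21.724 − 2.2509 = 19.47 bar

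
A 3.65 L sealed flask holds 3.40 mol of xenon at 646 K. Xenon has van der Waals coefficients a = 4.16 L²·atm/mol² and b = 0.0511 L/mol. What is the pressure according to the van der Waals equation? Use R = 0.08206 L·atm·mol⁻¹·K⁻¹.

P = nRT/(V − nb) − a n²/V²
nRT/(V − nb) = (3.40)(0.08206)(646)/(3.65 − 3.40×0.0511) = 180.24/3.4763 = 51.848 atm
a n²/V² = (4.16)(3.40)²/(3.65)² = 3.6097 atm
P = 51.848 − 3.6097 = 48.24 atm

P ≈ 48.24 atm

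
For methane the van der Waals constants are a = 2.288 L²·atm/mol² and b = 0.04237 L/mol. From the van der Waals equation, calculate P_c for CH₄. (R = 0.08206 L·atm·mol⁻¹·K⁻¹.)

For a van der Waals gas, P_c = a/(27b²).
P_c = 2.288/(27×(0.04237)²) = 2.288/0.048471 = 47.20 atm

P_c ≈ 47.20 atm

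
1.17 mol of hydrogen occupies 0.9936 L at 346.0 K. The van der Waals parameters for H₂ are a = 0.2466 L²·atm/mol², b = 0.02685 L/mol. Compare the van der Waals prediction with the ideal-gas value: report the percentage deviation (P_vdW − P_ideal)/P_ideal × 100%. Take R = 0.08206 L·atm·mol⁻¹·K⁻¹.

2.24 %

Ideal: P_ideal = nRT/V = (1.17)(0.08206)(346.0)/0.9936 = 33.4335 atm
vdW: P = nRT/(V − nb) − a n²/V² = 33.2195/0.962186 − 0.337571/0.987241 = 34.5250 − 0.341934 = 34.1831 atm
% deviation = (34.1831 − 33.4335)/33.4335 × 100% = 2.24%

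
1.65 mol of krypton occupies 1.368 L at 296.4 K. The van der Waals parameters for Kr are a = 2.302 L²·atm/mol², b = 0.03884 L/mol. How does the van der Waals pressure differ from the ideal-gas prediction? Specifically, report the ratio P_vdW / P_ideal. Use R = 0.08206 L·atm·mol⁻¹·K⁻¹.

Ideal: P_ideal = nRT/V = (1.65)(0.08206)(296.4)/1.368 = 29.3365 atm
vdW: P = nRT/(V − nb) − a n²/V² = 40.1323/1.30391 − 6.26720/1.87142 = 30.7784 − 3.34890 = 27.4295 atm
Ratio = 27.4295/29.3365 = 0.9350

P_vdW / P_ideal ≈ 0.9350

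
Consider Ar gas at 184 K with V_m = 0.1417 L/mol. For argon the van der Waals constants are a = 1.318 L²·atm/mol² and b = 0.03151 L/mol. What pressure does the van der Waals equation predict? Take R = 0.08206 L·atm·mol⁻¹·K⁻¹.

P = RT/(V_m − b) − a/V_m²
RT/(V_m − b) = (0.08206)(184)/(0.1417 − 0.03151) = 15.099/0.11019 = 137.03 atm
a/V_m² = 1.318/(0.1417)² = 65.641 atm
P = 137.03 − 65.641 = 71.39 atm

P ≈ 71.39 atm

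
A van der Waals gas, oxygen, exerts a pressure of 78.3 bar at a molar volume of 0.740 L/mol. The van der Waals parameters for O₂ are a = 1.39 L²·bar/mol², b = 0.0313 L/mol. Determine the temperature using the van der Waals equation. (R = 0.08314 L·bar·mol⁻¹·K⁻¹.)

T = (P + a/V_m²)(V_m − b)/R
P + a/V_m² = 78.3 + 1.39/(0.740)² = 80.838 bar
V_m − b = 0.740 − 0.0313 = 0.70870 L/mol
T = (80.838)(0.70870)/0.08314 = 689.1 K

T ≈ 689.1 K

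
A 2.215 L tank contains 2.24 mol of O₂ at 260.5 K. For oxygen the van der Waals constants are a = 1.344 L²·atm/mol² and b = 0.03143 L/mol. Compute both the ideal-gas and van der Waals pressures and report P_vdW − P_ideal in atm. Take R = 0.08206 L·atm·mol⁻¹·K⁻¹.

ΔP ≈ -0.665 atm

Ideal: P_ideal = nRT/V = (2.24)(0.08206)(260.5)/2.215 = 21.6179 atm
vdW: P = nRT/(V − nb) − a n²/V² = 47.8837/2.14460 − 6.74365/4.90623 = 22.3276 − 1.37451 = 20.9531 atm
ΔP = 20.9531 − 21.6179 = -0.665 atm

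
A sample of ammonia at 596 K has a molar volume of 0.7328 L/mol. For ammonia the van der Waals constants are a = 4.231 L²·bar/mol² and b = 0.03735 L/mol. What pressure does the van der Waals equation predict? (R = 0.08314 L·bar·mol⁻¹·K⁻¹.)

P ≈ 63.37 bar

P = RT/(V_m − b) − a/V_m²
RT/(V_m − b) = (0.08314)(596)/(0.7328 − 0.03735) = 49.551/0.69545 = 71.250 bar
a/V_m² = 4.231/(0.7328)² = 7.8790 bar
P = 71.250 − 7.8790 = 63.37 bar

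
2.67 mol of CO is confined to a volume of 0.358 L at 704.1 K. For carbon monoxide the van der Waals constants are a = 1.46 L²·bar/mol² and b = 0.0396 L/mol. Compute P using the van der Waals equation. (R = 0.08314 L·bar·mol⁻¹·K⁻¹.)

P ≈ 538.4 bar

P = nRT/(V − nb) − a n²/V²
nRT/(V − nb) = (2.67)(0.08314)(704.1)/(0.358 − 2.67×0.0396) = 156.30/0.25227 = 619.57 bar
a n²/V² = (1.46)(2.67)²/(0.358)² = 81.210 bar
P = 619.57 − 81.210 = 538.4 bar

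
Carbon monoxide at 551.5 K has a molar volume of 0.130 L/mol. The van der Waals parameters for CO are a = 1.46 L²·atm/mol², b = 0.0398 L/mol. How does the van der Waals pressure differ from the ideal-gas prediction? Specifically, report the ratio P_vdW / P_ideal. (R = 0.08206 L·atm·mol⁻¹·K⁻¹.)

P_vdW / P_ideal ≈ 1.193

Ideal: P_ideal = RT/V_m = (0.08206)(551.5)/0.130 = 348.124 atm
vdW: P = RT/(V_m − b) − a/V_m² = 45.2561/0.0902000 − 1.46/0.0169000 = 501.731 − 86.3905 = 415.341 atm
Ratio = 415.341/348.124 = 1.193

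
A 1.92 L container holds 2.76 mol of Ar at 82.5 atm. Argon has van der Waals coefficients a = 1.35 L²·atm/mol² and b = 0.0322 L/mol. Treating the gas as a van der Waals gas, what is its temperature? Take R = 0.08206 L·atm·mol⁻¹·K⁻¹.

T = (P + a n²/V²)(V − nb)/(nR)
P + a n²/V² = 82.5 + (1.35)(2.76)²/(1.92)² = 85.290 atm
V − nb = 1.92 − (2.76)(0.0322) = 1.8311 L
T = (85.290)(1.8311)/((2.76)(0.08206)) = 689.6 K

T ≈ 689.6 K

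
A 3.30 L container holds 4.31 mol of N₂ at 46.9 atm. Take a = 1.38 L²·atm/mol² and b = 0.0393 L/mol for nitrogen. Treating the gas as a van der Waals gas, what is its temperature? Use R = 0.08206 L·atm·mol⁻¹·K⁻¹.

T ≈ 436.0 K

T = (P + a n²/V²)(V − nb)/(nR)
P + a n²/V² = 46.9 + (1.38)(4.31)²/(3.30)² = 49.254 atm
V − nb = 3.30 − (4.31)(0.0393) = 3.1306 L
T = (49.254)(3.1306)/((4.31)(0.08206)) = 436.0 K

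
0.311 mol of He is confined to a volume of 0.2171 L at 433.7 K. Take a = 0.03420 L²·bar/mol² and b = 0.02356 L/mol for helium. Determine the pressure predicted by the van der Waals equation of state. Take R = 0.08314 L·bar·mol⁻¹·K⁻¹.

P = nRT/(V − nb) − a n²/V²
nRT/(V − nb) = (0.311)(0.08314)(433.7)/(0.2171 − 0.311×0.02356) = 11.214/0.20977 = 53.459 bar
a n²/V² = (0.03420)(0.311)²/(0.2171)² = 0.070182 bar
P = 53.459 − 0.070182 = 53.39 bar

P ≈ 53.39 bar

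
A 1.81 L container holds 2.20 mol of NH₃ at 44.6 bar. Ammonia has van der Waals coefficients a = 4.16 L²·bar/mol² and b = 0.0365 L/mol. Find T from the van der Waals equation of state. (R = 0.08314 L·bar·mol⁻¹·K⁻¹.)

T = (P + a n²/V²)(V − nb)/(nR)
P + a n²/V² = 44.6 + (4.16)(2.20)²/(1.81)² = 50.746 bar
V − nb = 1.81 − (2.20)(0.0365) = 1.7297 L
T = (50.746)(1.7297)/((2.20)(0.08314)) = 479.9 K

T ≈ 479.9 K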